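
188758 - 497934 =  - 309176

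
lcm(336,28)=336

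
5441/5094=1 + 347/5094 = 1.07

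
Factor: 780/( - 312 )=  - 2^( - 1)*5^1 = - 5/2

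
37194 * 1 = 37194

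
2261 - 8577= - 6316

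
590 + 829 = 1419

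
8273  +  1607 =9880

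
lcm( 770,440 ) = 3080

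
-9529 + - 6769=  - 16298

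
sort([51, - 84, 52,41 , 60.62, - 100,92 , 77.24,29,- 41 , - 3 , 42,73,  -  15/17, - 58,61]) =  [ - 100, - 84,- 58, - 41, - 3,-15/17,29,41,42, 51,52,60.62, 61, 73, 77.24, 92]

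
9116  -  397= 8719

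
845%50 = 45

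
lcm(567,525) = 14175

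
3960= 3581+379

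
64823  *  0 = 0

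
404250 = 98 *4125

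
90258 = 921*98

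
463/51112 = 463/51112 = 0.01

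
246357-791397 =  - 545040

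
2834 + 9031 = 11865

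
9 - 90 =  - 81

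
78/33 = 2 + 4/11 = 2.36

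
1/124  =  1/124 = 0.01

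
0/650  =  0 = 0.00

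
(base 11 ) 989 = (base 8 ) 2242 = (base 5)14221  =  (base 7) 3313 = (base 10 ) 1186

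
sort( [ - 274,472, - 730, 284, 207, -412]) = [-730, - 412, - 274, 207  ,  284, 472 ] 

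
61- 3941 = - 3880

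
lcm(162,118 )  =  9558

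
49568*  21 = 1040928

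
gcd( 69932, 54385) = 1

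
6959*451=3138509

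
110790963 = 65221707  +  45569256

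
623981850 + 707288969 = 1331270819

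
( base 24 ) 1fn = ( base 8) 1677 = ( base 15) 43E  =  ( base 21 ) 23E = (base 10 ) 959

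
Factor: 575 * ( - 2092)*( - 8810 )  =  10597549000 = 2^3*5^3*23^1*523^1*881^1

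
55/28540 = 11/5708 = 0.00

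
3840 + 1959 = 5799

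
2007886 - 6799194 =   -  4791308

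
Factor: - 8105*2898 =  - 2^1*3^2*5^1*7^1 * 23^1 * 1621^1 = -  23488290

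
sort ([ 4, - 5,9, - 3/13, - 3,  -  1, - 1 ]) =[-5 , - 3,  -  1, - 1, - 3/13 , 4,  9]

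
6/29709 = 2/9903 = 0.00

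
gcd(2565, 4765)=5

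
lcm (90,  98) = 4410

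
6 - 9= - 3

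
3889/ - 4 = - 3889/4= - 972.25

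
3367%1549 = 269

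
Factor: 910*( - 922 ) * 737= -2^2*5^1*7^1*11^1*13^1*67^1*461^1 = - 618357740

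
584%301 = 283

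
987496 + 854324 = 1841820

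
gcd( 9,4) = 1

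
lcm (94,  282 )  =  282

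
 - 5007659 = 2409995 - 7417654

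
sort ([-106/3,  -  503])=[ - 503,  -  106/3]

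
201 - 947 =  - 746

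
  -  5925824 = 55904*( - 106)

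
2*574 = 1148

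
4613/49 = 94+1/7  =  94.14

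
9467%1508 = 419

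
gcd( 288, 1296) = 144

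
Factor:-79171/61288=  - 2^(-3 )*41^1 * 47^( - 1) * 163^ (  -  1 )*1931^1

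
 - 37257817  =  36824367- 74082184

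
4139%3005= 1134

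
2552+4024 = 6576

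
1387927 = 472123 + 915804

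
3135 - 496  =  2639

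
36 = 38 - 2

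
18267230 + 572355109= 590622339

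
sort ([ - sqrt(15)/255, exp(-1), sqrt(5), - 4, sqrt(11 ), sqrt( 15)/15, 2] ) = [ - 4,-sqrt( 15)/255, sqrt(15 ) /15, exp(- 1),2,sqrt(5), sqrt(11)] 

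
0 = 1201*0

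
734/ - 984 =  - 1+125/492 = - 0.75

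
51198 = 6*8533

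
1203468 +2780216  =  3983684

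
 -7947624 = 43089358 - 51036982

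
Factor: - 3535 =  - 5^1*7^1 * 101^1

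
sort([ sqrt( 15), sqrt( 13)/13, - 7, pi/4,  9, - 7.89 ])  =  [ - 7.89, - 7,  sqrt( 13)/13, pi/4, sqrt( 15),9] 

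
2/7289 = 2/7289 = 0.00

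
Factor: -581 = - 7^1*83^1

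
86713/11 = 7883 = 7883.00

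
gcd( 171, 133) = 19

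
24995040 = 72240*346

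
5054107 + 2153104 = 7207211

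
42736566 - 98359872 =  - 55623306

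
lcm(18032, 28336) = 198352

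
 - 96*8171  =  -784416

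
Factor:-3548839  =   - 7^1* 19^1 * 26683^1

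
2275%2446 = 2275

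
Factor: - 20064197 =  - 1549^1*  12953^1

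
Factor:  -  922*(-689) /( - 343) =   -  2^1*7^( - 3 )  *13^1 * 53^1 * 461^1 = - 635258/343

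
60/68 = 15/17 = 0.88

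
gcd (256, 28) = 4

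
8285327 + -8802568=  - 517241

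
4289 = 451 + 3838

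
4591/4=4591/4 = 1147.75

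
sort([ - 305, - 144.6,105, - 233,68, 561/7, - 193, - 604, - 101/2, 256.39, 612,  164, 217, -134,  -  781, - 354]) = [ - 781, - 604,-354, - 305, - 233, - 193, - 144.6, - 134, - 101/2,68,561/7, 105 , 164, 217, 256.39,612 ]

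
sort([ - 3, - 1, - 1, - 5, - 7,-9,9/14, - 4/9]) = [-9,  -  7, - 5 , - 3, - 1, - 1, - 4/9,9/14]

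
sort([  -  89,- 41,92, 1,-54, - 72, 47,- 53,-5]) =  [ - 89,-72 , - 54, - 53, - 41,- 5,1, 47 , 92]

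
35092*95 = 3333740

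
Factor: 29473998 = 2^1*3^1* 41^1 * 119813^1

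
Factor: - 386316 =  - 2^2 * 3^3*7^2*73^1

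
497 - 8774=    - 8277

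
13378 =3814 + 9564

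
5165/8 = 645 +5/8  =  645.62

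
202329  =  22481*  9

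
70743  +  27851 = 98594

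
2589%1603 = 986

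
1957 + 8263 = 10220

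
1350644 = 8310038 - 6959394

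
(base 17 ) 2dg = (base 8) 1457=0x32f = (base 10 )815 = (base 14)423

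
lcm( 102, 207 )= 7038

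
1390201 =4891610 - 3501409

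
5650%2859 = 2791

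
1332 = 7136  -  5804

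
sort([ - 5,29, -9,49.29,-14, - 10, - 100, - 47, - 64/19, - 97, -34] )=[-100, - 97,-47, - 34, - 14, - 10, - 9,-5, - 64/19,29 , 49.29]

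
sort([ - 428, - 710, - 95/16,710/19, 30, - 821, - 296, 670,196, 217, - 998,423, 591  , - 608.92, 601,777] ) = [ - 998,- 821,-710, - 608.92, - 428,  -  296  , - 95/16, 30,710/19  ,  196, 217,423,591, 601 , 670,777]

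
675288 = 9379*72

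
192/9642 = 32/1607 =0.02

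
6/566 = 3/283 = 0.01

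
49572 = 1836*27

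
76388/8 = 9548 + 1/2 = 9548.50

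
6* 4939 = 29634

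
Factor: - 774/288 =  - 2^( - 4) *43^1 = - 43/16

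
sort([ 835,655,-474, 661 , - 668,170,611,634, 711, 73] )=[-668, - 474, 73,  170, 611, 634,655 , 661, 711,835 ]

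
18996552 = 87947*216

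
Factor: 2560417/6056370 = 2^( - 1) *3^( - 4 )*5^ (-1)*7477^ ( - 1)*2560417^1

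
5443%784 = 739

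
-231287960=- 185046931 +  - 46241029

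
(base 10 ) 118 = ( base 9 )141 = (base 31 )3p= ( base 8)166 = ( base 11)A8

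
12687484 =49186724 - 36499240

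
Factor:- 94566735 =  - 3^2*5^1*2101483^1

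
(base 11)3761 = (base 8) 11453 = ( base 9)6652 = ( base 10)4907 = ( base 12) 2A0B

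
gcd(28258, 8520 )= 142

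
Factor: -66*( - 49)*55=2^1*3^1*5^1*7^2*11^2 =177870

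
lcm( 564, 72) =3384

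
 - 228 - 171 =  - 399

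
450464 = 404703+45761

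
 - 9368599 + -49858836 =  - 59227435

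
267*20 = 5340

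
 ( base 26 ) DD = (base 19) i9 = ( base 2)101011111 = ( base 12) 253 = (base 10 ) 351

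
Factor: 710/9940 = 1/14  =  2^( - 1 )*7^(- 1) 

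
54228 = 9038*6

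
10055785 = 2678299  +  7377486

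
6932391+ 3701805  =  10634196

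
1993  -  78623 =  - 76630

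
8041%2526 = 463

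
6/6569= 6/6569= 0.00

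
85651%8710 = 7261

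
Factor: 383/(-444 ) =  - 2^(  -  2)*3^ (-1)*37^( - 1 )*383^1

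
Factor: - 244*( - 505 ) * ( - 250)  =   - 2^3 * 5^4* 61^1*101^1 = - 30805000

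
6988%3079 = 830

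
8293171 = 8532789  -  239618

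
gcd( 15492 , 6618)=6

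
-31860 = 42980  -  74840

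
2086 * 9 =18774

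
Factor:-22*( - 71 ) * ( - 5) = - 7810 = -  2^1*5^1*11^1*71^1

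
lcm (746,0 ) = 0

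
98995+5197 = 104192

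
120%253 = 120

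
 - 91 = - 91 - 0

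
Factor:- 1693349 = -7^1 *241907^1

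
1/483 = 1/483 = 0.00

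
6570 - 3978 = 2592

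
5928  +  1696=7624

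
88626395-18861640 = 69764755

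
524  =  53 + 471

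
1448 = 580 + 868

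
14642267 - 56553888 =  - 41911621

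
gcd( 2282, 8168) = 2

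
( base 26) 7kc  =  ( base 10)5264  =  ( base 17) 113b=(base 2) 1010010010000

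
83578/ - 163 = -83578/163 = -512.75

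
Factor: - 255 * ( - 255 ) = 65025 = 3^2*5^2*17^2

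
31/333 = 31/333 = 0.09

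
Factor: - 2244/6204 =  - 17/47 = - 17^1 * 47^ ( - 1 ) 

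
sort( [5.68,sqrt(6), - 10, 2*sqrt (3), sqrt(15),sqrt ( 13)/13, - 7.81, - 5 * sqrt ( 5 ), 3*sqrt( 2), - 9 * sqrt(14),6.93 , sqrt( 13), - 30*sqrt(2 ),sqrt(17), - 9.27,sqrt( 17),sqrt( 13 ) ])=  [ - 30*sqrt ( 2 ), - 9 * sqrt(14), - 5*sqrt( 5 ),-10, - 9.27, - 7.81,sqrt(13)/13, sqrt(6), 2 * sqrt(3 ),sqrt(13),sqrt(  13),sqrt(15), sqrt(17 ),sqrt (17),3*sqrt(2),  5.68,6.93]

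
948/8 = 118 +1/2= 118.50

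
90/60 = 1 + 1/2 = 1.50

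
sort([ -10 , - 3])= [ -10,  -  3]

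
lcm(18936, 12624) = 37872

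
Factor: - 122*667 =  - 81374=- 2^1 * 23^1 * 29^1 * 61^1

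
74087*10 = 740870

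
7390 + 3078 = 10468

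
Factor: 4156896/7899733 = 2^5*3^1 * 19^1 * 43^1*53^1  *7899733^( - 1 ) 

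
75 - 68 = 7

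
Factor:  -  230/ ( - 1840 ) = 2^( - 3) = 1/8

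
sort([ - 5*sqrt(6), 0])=[ - 5*sqrt( 6), 0 ] 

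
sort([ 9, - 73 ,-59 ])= [  -  73, - 59, 9]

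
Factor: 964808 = 2^3*13^1*9277^1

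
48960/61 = 802+38/61 = 802.62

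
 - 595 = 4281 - 4876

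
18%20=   18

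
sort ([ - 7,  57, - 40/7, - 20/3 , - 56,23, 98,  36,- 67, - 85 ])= [ - 85, - 67,-56, - 7,  -  20/3, - 40/7,23, 36, 57,98 ]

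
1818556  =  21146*86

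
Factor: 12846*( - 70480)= - 905386080 = - 2^5*3^1*5^1*881^1*2141^1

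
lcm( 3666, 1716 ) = 80652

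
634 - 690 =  - 56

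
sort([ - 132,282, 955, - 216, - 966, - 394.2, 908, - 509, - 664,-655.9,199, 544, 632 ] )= [ - 966,  -  664,  -  655.9 ,  -  509, - 394.2,-216, - 132, 199, 282, 544, 632, 908 , 955] 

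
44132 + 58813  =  102945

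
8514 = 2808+5706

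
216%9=0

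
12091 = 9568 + 2523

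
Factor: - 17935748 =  - 2^2 * 17^1*263761^1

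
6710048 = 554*12112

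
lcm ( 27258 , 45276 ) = 2671284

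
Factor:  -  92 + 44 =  - 48= - 2^4*3^1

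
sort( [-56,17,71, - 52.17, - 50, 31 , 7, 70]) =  [  -  56, - 52.17, - 50,7, 17, 31,70,71] 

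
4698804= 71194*66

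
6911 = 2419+4492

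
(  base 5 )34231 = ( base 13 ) 115A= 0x989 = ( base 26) 3fn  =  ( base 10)2441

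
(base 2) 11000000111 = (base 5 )22133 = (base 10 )1543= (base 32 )1g7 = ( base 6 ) 11051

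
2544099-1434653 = 1109446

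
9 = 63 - 54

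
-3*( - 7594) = 22782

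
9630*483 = 4651290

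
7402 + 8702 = 16104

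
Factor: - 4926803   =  -7^2* 100547^1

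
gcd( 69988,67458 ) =2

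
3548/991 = 3+575/991 = 3.58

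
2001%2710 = 2001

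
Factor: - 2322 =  - 2^1*3^3 * 43^1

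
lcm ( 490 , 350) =2450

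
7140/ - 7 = -1020/1 = - 1020.00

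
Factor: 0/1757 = 0= 0^1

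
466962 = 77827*6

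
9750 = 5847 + 3903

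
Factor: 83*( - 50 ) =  - 4150 =- 2^1* 5^2*83^1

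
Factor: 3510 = 2^1*3^3*5^1 * 13^1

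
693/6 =231/2 =115.50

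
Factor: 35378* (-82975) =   -  2935489550 =-2^1*5^2 * 7^2 * 19^2*3319^1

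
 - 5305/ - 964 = 5 +485/964 = 5.50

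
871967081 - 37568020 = 834399061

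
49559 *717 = 35533803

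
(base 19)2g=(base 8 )66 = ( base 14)3C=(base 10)54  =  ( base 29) 1P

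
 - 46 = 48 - 94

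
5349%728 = 253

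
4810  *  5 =24050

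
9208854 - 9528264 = -319410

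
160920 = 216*745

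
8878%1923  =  1186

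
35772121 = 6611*5411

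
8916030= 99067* 90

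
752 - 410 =342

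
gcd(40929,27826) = 1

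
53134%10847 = 9746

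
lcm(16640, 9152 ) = 183040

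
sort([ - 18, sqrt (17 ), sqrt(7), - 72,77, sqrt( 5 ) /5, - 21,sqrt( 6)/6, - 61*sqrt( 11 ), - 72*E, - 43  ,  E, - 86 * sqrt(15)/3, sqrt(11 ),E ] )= [ - 61*sqrt(11), - 72* E, - 86*sqrt(15) /3, - 72 , - 43, - 21, - 18,sqrt(6 ) /6,sqrt ( 5)/5, sqrt(7) , E,  E, sqrt( 11 ), sqrt( 17 ), 77]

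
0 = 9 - 9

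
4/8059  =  4/8059=0.00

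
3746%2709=1037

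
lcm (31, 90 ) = 2790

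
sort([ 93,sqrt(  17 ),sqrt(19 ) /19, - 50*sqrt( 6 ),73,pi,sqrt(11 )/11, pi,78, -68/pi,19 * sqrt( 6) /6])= [  -  50*sqrt(6 ),-68/pi , sqrt(19)/19,sqrt(11) /11,pi, pi,sqrt(17),19*sqrt( 6 )/6, 73,78, 93] 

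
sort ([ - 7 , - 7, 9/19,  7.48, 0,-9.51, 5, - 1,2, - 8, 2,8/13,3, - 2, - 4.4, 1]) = [ - 9.51, - 8,-7, - 7, - 4.4,-2,  -  1, 0, 9/19, 8/13, 1,2,2 , 3,5,7.48]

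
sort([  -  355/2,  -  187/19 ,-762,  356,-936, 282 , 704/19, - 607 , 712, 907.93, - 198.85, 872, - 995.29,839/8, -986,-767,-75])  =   [-995.29,-986 ,- 936,  -  767 ,-762, - 607, - 198.85,- 355/2  ,-75, - 187/19, 704/19,839/8,282 , 356, 712, 872,907.93]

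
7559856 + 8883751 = 16443607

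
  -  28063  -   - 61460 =33397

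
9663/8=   9663/8 = 1207.88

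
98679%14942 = 9027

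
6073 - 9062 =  - 2989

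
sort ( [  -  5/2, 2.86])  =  [ - 5/2,2.86 ] 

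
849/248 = 3 + 105/248 = 3.42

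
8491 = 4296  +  4195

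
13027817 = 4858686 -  - 8169131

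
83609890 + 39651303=123261193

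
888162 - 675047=213115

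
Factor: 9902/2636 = 2^( -1 ) * 659^ (-1)*4951^1 = 4951/1318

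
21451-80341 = -58890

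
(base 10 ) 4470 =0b1000101110110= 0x1176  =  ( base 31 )4K6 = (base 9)6116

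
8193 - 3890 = 4303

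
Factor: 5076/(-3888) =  - 47/36 = -2^( - 2 )*3^( - 2 )*47^1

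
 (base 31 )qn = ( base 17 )2ed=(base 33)p4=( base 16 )33D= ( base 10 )829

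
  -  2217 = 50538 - 52755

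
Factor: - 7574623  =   - 7^1*1082089^1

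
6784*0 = 0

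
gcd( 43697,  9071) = 1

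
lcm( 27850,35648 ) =891200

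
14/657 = 14/657 = 0.02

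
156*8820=1375920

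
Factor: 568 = 2^3*71^1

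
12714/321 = 39 + 65/107 = 39.61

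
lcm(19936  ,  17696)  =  1574944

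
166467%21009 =19404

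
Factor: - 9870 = - 2^1*3^1*5^1 * 7^1*47^1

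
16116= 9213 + 6903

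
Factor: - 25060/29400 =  - 2^( - 1)*3^( - 1) * 5^( -1)*7^( - 1)*179^1  =  -  179/210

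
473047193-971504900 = - 498457707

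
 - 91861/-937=98 + 35/937= 98.04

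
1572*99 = 155628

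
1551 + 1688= 3239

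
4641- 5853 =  - 1212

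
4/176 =1/44=0.02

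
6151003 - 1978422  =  4172581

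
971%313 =32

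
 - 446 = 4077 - 4523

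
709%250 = 209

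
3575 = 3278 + 297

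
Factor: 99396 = 2^2*3^2*11^1*251^1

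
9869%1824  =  749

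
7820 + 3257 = 11077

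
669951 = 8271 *81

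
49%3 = 1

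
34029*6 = 204174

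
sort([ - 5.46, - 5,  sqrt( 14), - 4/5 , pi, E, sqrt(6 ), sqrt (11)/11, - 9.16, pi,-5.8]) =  [  -  9.16, - 5.8, - 5.46,  -  5, - 4/5,sqrt( 11 ) /11, sqrt( 6 ) , E, pi,pi,sqrt(14) ]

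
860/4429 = 20/103 = 0.19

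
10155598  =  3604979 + 6550619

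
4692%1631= 1430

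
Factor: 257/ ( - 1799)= -7^ ( - 1 ) = - 1/7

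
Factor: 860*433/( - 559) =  - 8660/13 = - 2^2 *5^1*13^( - 1 )*433^1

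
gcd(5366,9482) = 2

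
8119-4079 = 4040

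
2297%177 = 173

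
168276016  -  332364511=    - 164088495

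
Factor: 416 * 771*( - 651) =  - 2^5*3^2*7^1*13^1 * 31^1 * 257^1 = - 208799136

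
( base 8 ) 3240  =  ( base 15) 781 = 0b11010100000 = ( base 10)1696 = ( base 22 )3B2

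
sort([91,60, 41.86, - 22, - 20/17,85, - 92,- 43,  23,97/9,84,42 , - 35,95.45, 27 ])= [-92, - 43, - 35, - 22, - 20/17 , 97/9,23 , 27,41.86,42, 60,84, 85, 91,95.45]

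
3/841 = 3/841  =  0.00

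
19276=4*4819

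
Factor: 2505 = 3^1*5^1*167^1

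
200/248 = 25/31 = 0.81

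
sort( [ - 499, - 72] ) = [ - 499,-72 ] 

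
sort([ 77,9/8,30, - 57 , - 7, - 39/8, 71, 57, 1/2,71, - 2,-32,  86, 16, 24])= [ - 57, - 32, - 7, - 39/8 , - 2, 1/2, 9/8, 16, 24, 30, 57 , 71,  71, 77, 86]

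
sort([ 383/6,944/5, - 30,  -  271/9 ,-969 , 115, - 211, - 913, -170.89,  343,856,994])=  [ - 969, - 913, - 211,-170.89, - 271/9, - 30, 383/6, 115,944/5, 343,856,994]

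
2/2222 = 1/1111= 0.00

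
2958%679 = 242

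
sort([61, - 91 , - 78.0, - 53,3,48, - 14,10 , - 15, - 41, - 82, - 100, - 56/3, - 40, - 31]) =[ - 100, - 91, - 82,-78.0, - 53,-41, - 40, - 31, - 56/3, - 15, - 14,3,10,48,61]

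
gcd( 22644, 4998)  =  102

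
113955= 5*22791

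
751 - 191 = 560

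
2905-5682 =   -  2777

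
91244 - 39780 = 51464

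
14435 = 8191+6244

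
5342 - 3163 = 2179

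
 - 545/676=  -  545/676 = - 0.81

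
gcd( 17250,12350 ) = 50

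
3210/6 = 535  =  535.00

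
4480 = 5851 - 1371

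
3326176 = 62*53648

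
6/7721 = 6/7721 = 0.00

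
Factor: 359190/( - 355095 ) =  - 614/607  =  - 2^1 * 307^1 * 607^( - 1)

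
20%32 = 20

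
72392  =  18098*4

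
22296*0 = 0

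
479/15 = 31+14/15 = 31.93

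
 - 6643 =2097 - 8740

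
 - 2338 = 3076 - 5414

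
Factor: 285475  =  5^2*19^1*601^1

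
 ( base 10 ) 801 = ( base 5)11201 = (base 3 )1002200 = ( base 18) 289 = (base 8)1441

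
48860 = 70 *698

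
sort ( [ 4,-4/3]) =[ - 4/3,4] 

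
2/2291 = 2/2291 = 0.00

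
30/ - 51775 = -6/10355 = - 0.00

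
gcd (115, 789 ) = 1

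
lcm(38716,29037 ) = 116148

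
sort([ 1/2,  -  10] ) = [ - 10 , 1/2]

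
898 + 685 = 1583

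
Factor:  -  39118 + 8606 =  - 2^4*1907^1   =  -30512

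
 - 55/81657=-1 + 81602/81657 =- 0.00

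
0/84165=0 = 0.00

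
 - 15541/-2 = 15541/2 = 7770.50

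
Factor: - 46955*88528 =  - 2^4 * 5^1*11^1 * 503^1 * 9391^1 = - 4156832240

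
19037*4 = 76148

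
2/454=1/227= 0.00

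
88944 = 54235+34709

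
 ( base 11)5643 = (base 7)30441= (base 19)11ai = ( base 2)1110100000100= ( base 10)7428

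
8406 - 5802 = 2604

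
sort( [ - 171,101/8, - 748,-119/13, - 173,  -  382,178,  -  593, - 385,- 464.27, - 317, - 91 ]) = [-748, - 593,-464.27, - 385, - 382, - 317, - 173,  -  171, - 91, - 119/13,101/8,178]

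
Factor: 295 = 5^1*59^1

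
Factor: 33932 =2^2*17^1 * 499^1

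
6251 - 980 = 5271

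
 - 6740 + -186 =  - 6926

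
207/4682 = 207/4682 = 0.04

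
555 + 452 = 1007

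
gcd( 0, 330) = 330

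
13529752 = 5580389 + 7949363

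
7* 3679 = 25753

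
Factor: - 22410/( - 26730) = 83/99 =3^(  -  2)*11^(-1 )* 83^1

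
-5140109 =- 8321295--3181186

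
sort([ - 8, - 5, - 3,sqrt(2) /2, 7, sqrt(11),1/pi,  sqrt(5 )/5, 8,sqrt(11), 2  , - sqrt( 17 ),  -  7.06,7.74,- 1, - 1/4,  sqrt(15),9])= [ - 8,-7.06, - 5, - sqrt(17 ), - 3,  -  1, - 1/4,1/pi, sqrt( 5)/5,sqrt(2 )/2, 2, sqrt( 11 ) , sqrt(11 ),sqrt( 15 ), 7 , 7.74, 8, 9] 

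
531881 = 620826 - 88945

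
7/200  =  7/200 = 0.04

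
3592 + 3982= 7574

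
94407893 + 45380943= 139788836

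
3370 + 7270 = 10640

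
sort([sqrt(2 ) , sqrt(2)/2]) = [ sqrt(2)/2, sqrt(2)]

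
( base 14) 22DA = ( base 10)6072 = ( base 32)5to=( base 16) 17B8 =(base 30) 6mc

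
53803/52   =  1034 + 35/52= 1034.67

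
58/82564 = 29/41282 = 0.00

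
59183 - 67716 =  - 8533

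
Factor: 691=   691^1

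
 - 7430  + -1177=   -  8607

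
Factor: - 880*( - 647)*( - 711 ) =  - 404814960 = - 2^4*3^2 * 5^1*11^1*79^1*647^1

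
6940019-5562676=1377343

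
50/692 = 25/346 = 0.07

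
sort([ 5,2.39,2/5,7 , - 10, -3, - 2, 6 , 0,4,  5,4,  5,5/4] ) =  [ - 10, - 3, - 2,  0, 2/5,  5/4, 2.39, 4, 4,5, 5,5,6,7 ]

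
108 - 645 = - 537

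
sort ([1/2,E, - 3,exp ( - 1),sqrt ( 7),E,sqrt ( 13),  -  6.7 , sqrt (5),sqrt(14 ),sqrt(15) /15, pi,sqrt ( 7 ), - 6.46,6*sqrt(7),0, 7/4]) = [ - 6.7,- 6.46, - 3,0  ,  sqrt(15)/15, exp( - 1),1/2,7/4,sqrt(5), sqrt(7), sqrt( 7),E,E,pi,sqrt( 13 ),sqrt( 14),6*sqrt( 7)] 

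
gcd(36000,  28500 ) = 1500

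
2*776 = 1552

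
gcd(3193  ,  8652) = 103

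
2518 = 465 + 2053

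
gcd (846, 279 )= 9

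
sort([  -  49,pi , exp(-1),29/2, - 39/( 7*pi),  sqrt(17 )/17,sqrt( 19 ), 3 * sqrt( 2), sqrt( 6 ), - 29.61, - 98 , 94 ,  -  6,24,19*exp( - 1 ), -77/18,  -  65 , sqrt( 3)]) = [ - 98, - 65,-49, - 29.61,- 6,- 77/18, - 39/(7*pi),sqrt( 17)/17, exp(- 1) , sqrt (3), sqrt (6 ), pi , 3 * sqrt( 2), sqrt(19), 19* exp( -1), 29/2, 24,94 ] 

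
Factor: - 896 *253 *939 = -2^7*3^1* 7^1*11^1*23^1*313^1=- 212860032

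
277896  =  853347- 575451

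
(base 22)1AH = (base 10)721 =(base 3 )222201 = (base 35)KL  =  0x2D1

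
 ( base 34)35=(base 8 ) 153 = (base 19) 5C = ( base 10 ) 107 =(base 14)79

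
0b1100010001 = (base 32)OH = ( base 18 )27B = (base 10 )785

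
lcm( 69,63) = 1449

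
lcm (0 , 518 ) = 0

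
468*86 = 40248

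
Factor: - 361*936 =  - 337896= - 2^3*3^2 * 13^1 * 19^2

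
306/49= 306/49 = 6.24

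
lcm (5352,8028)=16056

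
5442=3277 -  -2165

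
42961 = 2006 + 40955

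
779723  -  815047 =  - 35324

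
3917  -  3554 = 363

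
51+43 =94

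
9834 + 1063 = 10897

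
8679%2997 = 2685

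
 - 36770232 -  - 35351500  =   - 1418732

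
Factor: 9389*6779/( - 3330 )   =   - 63648031/3330 = - 2^( - 1 )*3^( - 2)*5^( - 1)*37^(- 1 )* 41^1*229^1*6779^1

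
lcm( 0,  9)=0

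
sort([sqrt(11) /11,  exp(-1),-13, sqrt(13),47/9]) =[ - 13, sqrt(11)/11, exp( - 1),sqrt (13),47/9]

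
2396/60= 599/15= 39.93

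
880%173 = 15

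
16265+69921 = 86186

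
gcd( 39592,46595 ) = 1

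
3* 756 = 2268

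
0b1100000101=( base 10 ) 773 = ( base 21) 1fh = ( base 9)1048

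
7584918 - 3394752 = 4190166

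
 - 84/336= -1/4=-0.25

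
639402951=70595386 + 568807565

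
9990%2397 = 402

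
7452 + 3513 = 10965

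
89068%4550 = 2618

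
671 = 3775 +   -  3104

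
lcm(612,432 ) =7344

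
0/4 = 0  =  0.00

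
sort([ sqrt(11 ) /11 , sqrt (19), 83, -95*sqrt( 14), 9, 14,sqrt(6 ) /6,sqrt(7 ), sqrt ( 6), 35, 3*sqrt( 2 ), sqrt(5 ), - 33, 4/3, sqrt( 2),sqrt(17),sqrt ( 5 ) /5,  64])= [ - 95* sqrt( 14 ) , - 33,sqrt(11) /11, sqrt( 6)/6 , sqrt (5)/5,4/3,sqrt(2 ),  sqrt( 5), sqrt(6 ),sqrt(7) , sqrt(17) , 3*sqrt( 2 ), sqrt( 19),9,14, 35,64, 83]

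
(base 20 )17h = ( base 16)22D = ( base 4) 20231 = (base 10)557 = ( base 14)2bb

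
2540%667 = 539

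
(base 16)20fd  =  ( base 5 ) 232240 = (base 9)12523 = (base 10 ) 8445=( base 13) 3ac8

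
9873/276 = 3291/92= 35.77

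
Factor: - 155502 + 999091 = 843589^1=843589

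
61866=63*982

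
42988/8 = 5373 + 1/2 = 5373.50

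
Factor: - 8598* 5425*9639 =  - 449602961850=- 2^1*3^5*5^2*7^2*17^1*31^1*1433^1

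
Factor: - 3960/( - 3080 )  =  9/7=3^2* 7^( - 1)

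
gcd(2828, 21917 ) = 707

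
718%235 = 13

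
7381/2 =3690 + 1/2 = 3690.50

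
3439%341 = 29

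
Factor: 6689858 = 2^1*7^1*477847^1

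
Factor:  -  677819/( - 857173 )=271^( - 1)*277^1*2447^1*3163^( - 1) 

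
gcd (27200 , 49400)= 200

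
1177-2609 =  - 1432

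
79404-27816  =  51588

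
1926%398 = 334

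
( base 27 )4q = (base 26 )54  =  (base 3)11222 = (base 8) 206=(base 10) 134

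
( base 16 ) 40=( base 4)1000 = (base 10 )64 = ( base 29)26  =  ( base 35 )1t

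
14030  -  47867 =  - 33837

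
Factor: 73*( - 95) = - 5^1*19^1*73^1=-6935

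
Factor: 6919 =11^1*17^1*37^1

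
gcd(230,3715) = 5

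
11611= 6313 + 5298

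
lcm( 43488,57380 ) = 4131360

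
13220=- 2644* ( - 5)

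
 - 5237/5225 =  - 5237/5225 = - 1.00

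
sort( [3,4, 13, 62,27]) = [3,4 , 13, 27,62] 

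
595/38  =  15 + 25/38 = 15.66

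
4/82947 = 4/82947 = 0.00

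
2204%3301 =2204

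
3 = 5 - 2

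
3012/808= 3 + 147/202= 3.73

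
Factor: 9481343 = 79^1*120017^1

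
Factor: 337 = 337^1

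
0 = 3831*0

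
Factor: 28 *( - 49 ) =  - 2^2 * 7^3 = - 1372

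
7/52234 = 1/7462 = 0.00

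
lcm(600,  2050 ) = 24600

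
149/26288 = 149/26288 = 0.01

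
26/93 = 26/93 =0.28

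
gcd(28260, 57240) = 180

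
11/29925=11/29925 = 0.00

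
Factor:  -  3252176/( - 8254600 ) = 406522/1031825=2^1*5^(-2 )*29^1*43^1 * 149^( - 1)* 163^1*277^( - 1 )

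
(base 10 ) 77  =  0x4d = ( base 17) 49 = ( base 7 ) 140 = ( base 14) 57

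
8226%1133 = 295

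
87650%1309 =1256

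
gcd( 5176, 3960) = 8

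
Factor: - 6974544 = -2^4*3^1*145303^1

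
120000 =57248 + 62752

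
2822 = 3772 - 950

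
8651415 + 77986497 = 86637912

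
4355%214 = 75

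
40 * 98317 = 3932680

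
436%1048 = 436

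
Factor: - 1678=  - 2^1*839^1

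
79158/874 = 90 + 249/437 = 90.57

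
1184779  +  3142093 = 4326872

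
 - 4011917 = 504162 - 4516079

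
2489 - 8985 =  - 6496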